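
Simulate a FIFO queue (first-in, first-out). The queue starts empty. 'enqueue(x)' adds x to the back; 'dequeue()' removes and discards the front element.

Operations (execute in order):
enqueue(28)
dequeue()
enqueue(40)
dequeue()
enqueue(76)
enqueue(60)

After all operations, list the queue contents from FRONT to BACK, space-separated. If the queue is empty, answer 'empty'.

Answer: 76 60

Derivation:
enqueue(28): [28]
dequeue(): []
enqueue(40): [40]
dequeue(): []
enqueue(76): [76]
enqueue(60): [76, 60]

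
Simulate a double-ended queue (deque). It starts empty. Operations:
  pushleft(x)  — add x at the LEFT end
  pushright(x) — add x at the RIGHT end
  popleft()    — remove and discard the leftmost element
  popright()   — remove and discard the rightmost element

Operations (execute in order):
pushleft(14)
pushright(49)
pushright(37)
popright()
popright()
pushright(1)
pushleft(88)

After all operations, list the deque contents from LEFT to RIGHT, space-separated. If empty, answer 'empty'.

pushleft(14): [14]
pushright(49): [14, 49]
pushright(37): [14, 49, 37]
popright(): [14, 49]
popright(): [14]
pushright(1): [14, 1]
pushleft(88): [88, 14, 1]

Answer: 88 14 1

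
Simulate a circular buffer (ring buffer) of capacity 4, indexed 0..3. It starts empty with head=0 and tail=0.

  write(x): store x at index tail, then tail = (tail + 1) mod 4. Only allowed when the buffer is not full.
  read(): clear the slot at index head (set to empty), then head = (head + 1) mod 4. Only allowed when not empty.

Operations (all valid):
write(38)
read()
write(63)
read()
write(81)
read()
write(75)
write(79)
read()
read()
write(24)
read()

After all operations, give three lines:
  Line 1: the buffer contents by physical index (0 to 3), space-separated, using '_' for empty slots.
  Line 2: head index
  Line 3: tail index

write(38): buf=[38 _ _ _], head=0, tail=1, size=1
read(): buf=[_ _ _ _], head=1, tail=1, size=0
write(63): buf=[_ 63 _ _], head=1, tail=2, size=1
read(): buf=[_ _ _ _], head=2, tail=2, size=0
write(81): buf=[_ _ 81 _], head=2, tail=3, size=1
read(): buf=[_ _ _ _], head=3, tail=3, size=0
write(75): buf=[_ _ _ 75], head=3, tail=0, size=1
write(79): buf=[79 _ _ 75], head=3, tail=1, size=2
read(): buf=[79 _ _ _], head=0, tail=1, size=1
read(): buf=[_ _ _ _], head=1, tail=1, size=0
write(24): buf=[_ 24 _ _], head=1, tail=2, size=1
read(): buf=[_ _ _ _], head=2, tail=2, size=0

Answer: _ _ _ _
2
2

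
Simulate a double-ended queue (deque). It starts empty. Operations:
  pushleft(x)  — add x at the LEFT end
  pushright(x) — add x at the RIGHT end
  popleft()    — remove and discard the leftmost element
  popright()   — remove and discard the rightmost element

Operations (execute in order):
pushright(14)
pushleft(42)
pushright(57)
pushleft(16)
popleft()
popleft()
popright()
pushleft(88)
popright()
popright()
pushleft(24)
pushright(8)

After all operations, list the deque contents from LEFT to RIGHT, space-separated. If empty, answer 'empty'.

Answer: 24 8

Derivation:
pushright(14): [14]
pushleft(42): [42, 14]
pushright(57): [42, 14, 57]
pushleft(16): [16, 42, 14, 57]
popleft(): [42, 14, 57]
popleft(): [14, 57]
popright(): [14]
pushleft(88): [88, 14]
popright(): [88]
popright(): []
pushleft(24): [24]
pushright(8): [24, 8]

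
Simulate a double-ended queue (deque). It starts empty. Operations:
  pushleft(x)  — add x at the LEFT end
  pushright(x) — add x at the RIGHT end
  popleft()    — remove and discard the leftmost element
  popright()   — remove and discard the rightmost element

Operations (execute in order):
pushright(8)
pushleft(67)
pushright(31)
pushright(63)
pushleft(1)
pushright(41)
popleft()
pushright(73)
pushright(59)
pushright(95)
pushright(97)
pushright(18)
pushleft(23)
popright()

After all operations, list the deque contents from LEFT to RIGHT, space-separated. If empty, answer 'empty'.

Answer: 23 67 8 31 63 41 73 59 95 97

Derivation:
pushright(8): [8]
pushleft(67): [67, 8]
pushright(31): [67, 8, 31]
pushright(63): [67, 8, 31, 63]
pushleft(1): [1, 67, 8, 31, 63]
pushright(41): [1, 67, 8, 31, 63, 41]
popleft(): [67, 8, 31, 63, 41]
pushright(73): [67, 8, 31, 63, 41, 73]
pushright(59): [67, 8, 31, 63, 41, 73, 59]
pushright(95): [67, 8, 31, 63, 41, 73, 59, 95]
pushright(97): [67, 8, 31, 63, 41, 73, 59, 95, 97]
pushright(18): [67, 8, 31, 63, 41, 73, 59, 95, 97, 18]
pushleft(23): [23, 67, 8, 31, 63, 41, 73, 59, 95, 97, 18]
popright(): [23, 67, 8, 31, 63, 41, 73, 59, 95, 97]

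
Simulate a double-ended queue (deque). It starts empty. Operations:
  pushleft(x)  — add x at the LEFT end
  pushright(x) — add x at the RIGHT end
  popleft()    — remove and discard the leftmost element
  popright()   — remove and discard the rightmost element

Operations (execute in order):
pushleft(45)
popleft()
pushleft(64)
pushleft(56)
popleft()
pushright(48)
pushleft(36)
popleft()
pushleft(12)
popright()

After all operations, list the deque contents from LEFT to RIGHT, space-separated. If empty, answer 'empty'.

pushleft(45): [45]
popleft(): []
pushleft(64): [64]
pushleft(56): [56, 64]
popleft(): [64]
pushright(48): [64, 48]
pushleft(36): [36, 64, 48]
popleft(): [64, 48]
pushleft(12): [12, 64, 48]
popright(): [12, 64]

Answer: 12 64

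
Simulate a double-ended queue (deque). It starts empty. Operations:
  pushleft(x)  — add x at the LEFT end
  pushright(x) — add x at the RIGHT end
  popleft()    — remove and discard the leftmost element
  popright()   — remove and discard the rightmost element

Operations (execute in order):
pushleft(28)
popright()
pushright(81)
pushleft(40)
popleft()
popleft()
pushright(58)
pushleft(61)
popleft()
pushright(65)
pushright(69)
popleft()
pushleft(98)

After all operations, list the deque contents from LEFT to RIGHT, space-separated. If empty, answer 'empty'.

pushleft(28): [28]
popright(): []
pushright(81): [81]
pushleft(40): [40, 81]
popleft(): [81]
popleft(): []
pushright(58): [58]
pushleft(61): [61, 58]
popleft(): [58]
pushright(65): [58, 65]
pushright(69): [58, 65, 69]
popleft(): [65, 69]
pushleft(98): [98, 65, 69]

Answer: 98 65 69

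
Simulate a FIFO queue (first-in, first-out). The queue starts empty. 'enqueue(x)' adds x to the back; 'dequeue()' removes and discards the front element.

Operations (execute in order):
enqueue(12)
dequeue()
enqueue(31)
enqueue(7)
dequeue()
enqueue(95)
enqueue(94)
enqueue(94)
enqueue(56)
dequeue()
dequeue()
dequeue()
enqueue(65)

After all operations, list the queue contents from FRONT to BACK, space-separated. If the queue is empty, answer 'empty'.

Answer: 94 56 65

Derivation:
enqueue(12): [12]
dequeue(): []
enqueue(31): [31]
enqueue(7): [31, 7]
dequeue(): [7]
enqueue(95): [7, 95]
enqueue(94): [7, 95, 94]
enqueue(94): [7, 95, 94, 94]
enqueue(56): [7, 95, 94, 94, 56]
dequeue(): [95, 94, 94, 56]
dequeue(): [94, 94, 56]
dequeue(): [94, 56]
enqueue(65): [94, 56, 65]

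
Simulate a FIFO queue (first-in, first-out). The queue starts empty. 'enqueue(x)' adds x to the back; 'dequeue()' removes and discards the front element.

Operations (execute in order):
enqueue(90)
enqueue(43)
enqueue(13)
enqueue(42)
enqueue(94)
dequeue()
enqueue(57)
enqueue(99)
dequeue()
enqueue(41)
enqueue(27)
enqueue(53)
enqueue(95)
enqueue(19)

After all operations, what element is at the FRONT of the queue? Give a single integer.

enqueue(90): queue = [90]
enqueue(43): queue = [90, 43]
enqueue(13): queue = [90, 43, 13]
enqueue(42): queue = [90, 43, 13, 42]
enqueue(94): queue = [90, 43, 13, 42, 94]
dequeue(): queue = [43, 13, 42, 94]
enqueue(57): queue = [43, 13, 42, 94, 57]
enqueue(99): queue = [43, 13, 42, 94, 57, 99]
dequeue(): queue = [13, 42, 94, 57, 99]
enqueue(41): queue = [13, 42, 94, 57, 99, 41]
enqueue(27): queue = [13, 42, 94, 57, 99, 41, 27]
enqueue(53): queue = [13, 42, 94, 57, 99, 41, 27, 53]
enqueue(95): queue = [13, 42, 94, 57, 99, 41, 27, 53, 95]
enqueue(19): queue = [13, 42, 94, 57, 99, 41, 27, 53, 95, 19]

Answer: 13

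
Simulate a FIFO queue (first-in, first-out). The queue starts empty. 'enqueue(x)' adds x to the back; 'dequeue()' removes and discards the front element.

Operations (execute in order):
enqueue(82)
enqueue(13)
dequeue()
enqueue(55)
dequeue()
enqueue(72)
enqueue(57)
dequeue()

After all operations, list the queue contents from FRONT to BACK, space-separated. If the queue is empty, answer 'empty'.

Answer: 72 57

Derivation:
enqueue(82): [82]
enqueue(13): [82, 13]
dequeue(): [13]
enqueue(55): [13, 55]
dequeue(): [55]
enqueue(72): [55, 72]
enqueue(57): [55, 72, 57]
dequeue(): [72, 57]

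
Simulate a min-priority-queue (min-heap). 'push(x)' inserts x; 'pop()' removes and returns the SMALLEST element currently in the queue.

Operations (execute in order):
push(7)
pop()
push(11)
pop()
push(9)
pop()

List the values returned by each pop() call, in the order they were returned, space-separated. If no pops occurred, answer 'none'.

Answer: 7 11 9

Derivation:
push(7): heap contents = [7]
pop() → 7: heap contents = []
push(11): heap contents = [11]
pop() → 11: heap contents = []
push(9): heap contents = [9]
pop() → 9: heap contents = []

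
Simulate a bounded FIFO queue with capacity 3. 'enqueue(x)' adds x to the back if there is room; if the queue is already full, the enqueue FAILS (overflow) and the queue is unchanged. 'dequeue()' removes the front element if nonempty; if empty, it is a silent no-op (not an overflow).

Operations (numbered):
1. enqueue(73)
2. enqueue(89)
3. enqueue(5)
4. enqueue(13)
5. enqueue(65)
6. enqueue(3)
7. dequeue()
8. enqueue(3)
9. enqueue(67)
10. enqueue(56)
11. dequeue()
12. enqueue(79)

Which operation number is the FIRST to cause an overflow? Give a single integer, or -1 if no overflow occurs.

Answer: 4

Derivation:
1. enqueue(73): size=1
2. enqueue(89): size=2
3. enqueue(5): size=3
4. enqueue(13): size=3=cap → OVERFLOW (fail)
5. enqueue(65): size=3=cap → OVERFLOW (fail)
6. enqueue(3): size=3=cap → OVERFLOW (fail)
7. dequeue(): size=2
8. enqueue(3): size=3
9. enqueue(67): size=3=cap → OVERFLOW (fail)
10. enqueue(56): size=3=cap → OVERFLOW (fail)
11. dequeue(): size=2
12. enqueue(79): size=3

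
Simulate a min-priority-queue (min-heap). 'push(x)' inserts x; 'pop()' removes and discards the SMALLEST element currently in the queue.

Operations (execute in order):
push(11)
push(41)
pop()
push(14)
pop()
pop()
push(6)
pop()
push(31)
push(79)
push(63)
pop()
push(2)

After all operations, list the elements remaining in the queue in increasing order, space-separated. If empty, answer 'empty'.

push(11): heap contents = [11]
push(41): heap contents = [11, 41]
pop() → 11: heap contents = [41]
push(14): heap contents = [14, 41]
pop() → 14: heap contents = [41]
pop() → 41: heap contents = []
push(6): heap contents = [6]
pop() → 6: heap contents = []
push(31): heap contents = [31]
push(79): heap contents = [31, 79]
push(63): heap contents = [31, 63, 79]
pop() → 31: heap contents = [63, 79]
push(2): heap contents = [2, 63, 79]

Answer: 2 63 79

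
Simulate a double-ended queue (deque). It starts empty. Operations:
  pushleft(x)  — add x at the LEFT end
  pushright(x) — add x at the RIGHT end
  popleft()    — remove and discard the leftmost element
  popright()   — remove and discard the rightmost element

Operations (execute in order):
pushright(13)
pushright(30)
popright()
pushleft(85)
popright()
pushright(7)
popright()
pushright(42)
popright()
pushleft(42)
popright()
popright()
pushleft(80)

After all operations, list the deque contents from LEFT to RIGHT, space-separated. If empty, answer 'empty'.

Answer: 80

Derivation:
pushright(13): [13]
pushright(30): [13, 30]
popright(): [13]
pushleft(85): [85, 13]
popright(): [85]
pushright(7): [85, 7]
popright(): [85]
pushright(42): [85, 42]
popright(): [85]
pushleft(42): [42, 85]
popright(): [42]
popright(): []
pushleft(80): [80]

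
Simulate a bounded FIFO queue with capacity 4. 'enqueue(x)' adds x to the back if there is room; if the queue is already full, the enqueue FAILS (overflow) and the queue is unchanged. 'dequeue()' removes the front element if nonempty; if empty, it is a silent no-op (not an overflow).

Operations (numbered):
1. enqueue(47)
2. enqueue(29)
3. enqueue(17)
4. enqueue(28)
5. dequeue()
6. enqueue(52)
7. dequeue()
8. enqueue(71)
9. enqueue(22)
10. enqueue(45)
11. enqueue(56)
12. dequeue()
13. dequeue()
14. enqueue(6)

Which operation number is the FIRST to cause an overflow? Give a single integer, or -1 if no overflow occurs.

Answer: 9

Derivation:
1. enqueue(47): size=1
2. enqueue(29): size=2
3. enqueue(17): size=3
4. enqueue(28): size=4
5. dequeue(): size=3
6. enqueue(52): size=4
7. dequeue(): size=3
8. enqueue(71): size=4
9. enqueue(22): size=4=cap → OVERFLOW (fail)
10. enqueue(45): size=4=cap → OVERFLOW (fail)
11. enqueue(56): size=4=cap → OVERFLOW (fail)
12. dequeue(): size=3
13. dequeue(): size=2
14. enqueue(6): size=3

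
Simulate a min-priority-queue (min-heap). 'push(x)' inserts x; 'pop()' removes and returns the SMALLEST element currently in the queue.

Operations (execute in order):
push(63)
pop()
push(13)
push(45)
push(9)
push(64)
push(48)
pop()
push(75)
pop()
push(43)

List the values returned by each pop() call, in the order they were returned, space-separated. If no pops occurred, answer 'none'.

push(63): heap contents = [63]
pop() → 63: heap contents = []
push(13): heap contents = [13]
push(45): heap contents = [13, 45]
push(9): heap contents = [9, 13, 45]
push(64): heap contents = [9, 13, 45, 64]
push(48): heap contents = [9, 13, 45, 48, 64]
pop() → 9: heap contents = [13, 45, 48, 64]
push(75): heap contents = [13, 45, 48, 64, 75]
pop() → 13: heap contents = [45, 48, 64, 75]
push(43): heap contents = [43, 45, 48, 64, 75]

Answer: 63 9 13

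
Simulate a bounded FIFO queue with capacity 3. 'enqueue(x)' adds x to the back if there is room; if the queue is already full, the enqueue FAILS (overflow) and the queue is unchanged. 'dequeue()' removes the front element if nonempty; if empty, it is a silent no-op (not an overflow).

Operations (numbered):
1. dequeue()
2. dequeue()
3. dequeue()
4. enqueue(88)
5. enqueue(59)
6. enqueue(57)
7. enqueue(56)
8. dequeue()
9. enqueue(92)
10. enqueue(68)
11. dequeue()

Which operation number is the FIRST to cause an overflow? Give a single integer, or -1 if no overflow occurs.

Answer: 7

Derivation:
1. dequeue(): empty, no-op, size=0
2. dequeue(): empty, no-op, size=0
3. dequeue(): empty, no-op, size=0
4. enqueue(88): size=1
5. enqueue(59): size=2
6. enqueue(57): size=3
7. enqueue(56): size=3=cap → OVERFLOW (fail)
8. dequeue(): size=2
9. enqueue(92): size=3
10. enqueue(68): size=3=cap → OVERFLOW (fail)
11. dequeue(): size=2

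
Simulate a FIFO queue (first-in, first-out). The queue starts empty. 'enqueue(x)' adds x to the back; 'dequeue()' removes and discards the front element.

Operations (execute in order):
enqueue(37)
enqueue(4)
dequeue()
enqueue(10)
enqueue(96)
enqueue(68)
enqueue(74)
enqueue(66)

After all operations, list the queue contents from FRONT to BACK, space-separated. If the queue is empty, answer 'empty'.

Answer: 4 10 96 68 74 66

Derivation:
enqueue(37): [37]
enqueue(4): [37, 4]
dequeue(): [4]
enqueue(10): [4, 10]
enqueue(96): [4, 10, 96]
enqueue(68): [4, 10, 96, 68]
enqueue(74): [4, 10, 96, 68, 74]
enqueue(66): [4, 10, 96, 68, 74, 66]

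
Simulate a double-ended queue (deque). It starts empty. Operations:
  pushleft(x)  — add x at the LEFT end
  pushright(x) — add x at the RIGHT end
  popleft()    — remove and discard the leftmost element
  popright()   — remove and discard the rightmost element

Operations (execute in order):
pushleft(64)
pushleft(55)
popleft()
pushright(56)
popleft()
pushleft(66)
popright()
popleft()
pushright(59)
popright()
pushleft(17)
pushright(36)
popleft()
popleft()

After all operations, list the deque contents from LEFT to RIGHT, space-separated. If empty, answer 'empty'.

pushleft(64): [64]
pushleft(55): [55, 64]
popleft(): [64]
pushright(56): [64, 56]
popleft(): [56]
pushleft(66): [66, 56]
popright(): [66]
popleft(): []
pushright(59): [59]
popright(): []
pushleft(17): [17]
pushright(36): [17, 36]
popleft(): [36]
popleft(): []

Answer: empty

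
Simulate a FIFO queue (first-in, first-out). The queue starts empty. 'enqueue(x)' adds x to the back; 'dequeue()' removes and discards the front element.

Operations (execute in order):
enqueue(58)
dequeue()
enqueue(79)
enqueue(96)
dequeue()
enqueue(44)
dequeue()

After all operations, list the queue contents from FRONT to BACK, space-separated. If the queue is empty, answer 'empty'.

Answer: 44

Derivation:
enqueue(58): [58]
dequeue(): []
enqueue(79): [79]
enqueue(96): [79, 96]
dequeue(): [96]
enqueue(44): [96, 44]
dequeue(): [44]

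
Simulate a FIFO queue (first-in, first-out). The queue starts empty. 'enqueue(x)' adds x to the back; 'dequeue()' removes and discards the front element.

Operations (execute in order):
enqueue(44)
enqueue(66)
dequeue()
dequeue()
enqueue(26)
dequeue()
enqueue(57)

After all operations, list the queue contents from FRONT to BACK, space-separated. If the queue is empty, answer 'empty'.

Answer: 57

Derivation:
enqueue(44): [44]
enqueue(66): [44, 66]
dequeue(): [66]
dequeue(): []
enqueue(26): [26]
dequeue(): []
enqueue(57): [57]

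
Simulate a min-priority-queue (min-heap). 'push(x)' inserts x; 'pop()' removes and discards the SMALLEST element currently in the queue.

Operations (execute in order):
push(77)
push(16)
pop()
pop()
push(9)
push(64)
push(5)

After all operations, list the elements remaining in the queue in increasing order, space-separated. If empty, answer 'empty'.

Answer: 5 9 64

Derivation:
push(77): heap contents = [77]
push(16): heap contents = [16, 77]
pop() → 16: heap contents = [77]
pop() → 77: heap contents = []
push(9): heap contents = [9]
push(64): heap contents = [9, 64]
push(5): heap contents = [5, 9, 64]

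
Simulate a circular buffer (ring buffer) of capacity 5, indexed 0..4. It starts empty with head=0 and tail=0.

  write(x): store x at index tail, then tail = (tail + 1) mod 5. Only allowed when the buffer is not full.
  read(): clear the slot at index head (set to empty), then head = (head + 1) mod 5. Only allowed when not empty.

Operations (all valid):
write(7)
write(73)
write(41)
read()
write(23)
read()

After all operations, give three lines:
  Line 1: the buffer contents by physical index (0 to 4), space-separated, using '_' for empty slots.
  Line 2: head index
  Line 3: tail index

Answer: _ _ 41 23 _
2
4

Derivation:
write(7): buf=[7 _ _ _ _], head=0, tail=1, size=1
write(73): buf=[7 73 _ _ _], head=0, tail=2, size=2
write(41): buf=[7 73 41 _ _], head=0, tail=3, size=3
read(): buf=[_ 73 41 _ _], head=1, tail=3, size=2
write(23): buf=[_ 73 41 23 _], head=1, tail=4, size=3
read(): buf=[_ _ 41 23 _], head=2, tail=4, size=2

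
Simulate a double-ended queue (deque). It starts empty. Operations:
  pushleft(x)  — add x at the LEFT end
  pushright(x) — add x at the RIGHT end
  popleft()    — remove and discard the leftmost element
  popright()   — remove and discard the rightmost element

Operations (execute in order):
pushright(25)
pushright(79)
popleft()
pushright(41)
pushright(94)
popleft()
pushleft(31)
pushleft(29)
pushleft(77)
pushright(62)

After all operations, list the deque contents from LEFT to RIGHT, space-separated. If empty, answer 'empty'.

pushright(25): [25]
pushright(79): [25, 79]
popleft(): [79]
pushright(41): [79, 41]
pushright(94): [79, 41, 94]
popleft(): [41, 94]
pushleft(31): [31, 41, 94]
pushleft(29): [29, 31, 41, 94]
pushleft(77): [77, 29, 31, 41, 94]
pushright(62): [77, 29, 31, 41, 94, 62]

Answer: 77 29 31 41 94 62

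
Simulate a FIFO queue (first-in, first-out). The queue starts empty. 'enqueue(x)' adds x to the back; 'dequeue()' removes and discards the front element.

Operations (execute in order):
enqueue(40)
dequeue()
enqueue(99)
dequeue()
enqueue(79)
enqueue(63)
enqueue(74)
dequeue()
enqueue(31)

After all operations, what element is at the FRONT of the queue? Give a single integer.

enqueue(40): queue = [40]
dequeue(): queue = []
enqueue(99): queue = [99]
dequeue(): queue = []
enqueue(79): queue = [79]
enqueue(63): queue = [79, 63]
enqueue(74): queue = [79, 63, 74]
dequeue(): queue = [63, 74]
enqueue(31): queue = [63, 74, 31]

Answer: 63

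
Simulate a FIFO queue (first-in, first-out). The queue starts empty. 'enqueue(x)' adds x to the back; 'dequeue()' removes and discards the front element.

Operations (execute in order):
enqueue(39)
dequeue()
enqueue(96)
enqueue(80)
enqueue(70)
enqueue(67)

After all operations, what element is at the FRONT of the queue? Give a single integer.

Answer: 96

Derivation:
enqueue(39): queue = [39]
dequeue(): queue = []
enqueue(96): queue = [96]
enqueue(80): queue = [96, 80]
enqueue(70): queue = [96, 80, 70]
enqueue(67): queue = [96, 80, 70, 67]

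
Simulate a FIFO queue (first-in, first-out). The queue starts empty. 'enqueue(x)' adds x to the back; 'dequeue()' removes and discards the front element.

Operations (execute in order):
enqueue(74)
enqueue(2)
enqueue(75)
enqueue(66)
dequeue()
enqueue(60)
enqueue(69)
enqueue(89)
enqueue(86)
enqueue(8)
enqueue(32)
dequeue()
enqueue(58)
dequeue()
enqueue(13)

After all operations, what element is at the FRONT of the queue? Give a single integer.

enqueue(74): queue = [74]
enqueue(2): queue = [74, 2]
enqueue(75): queue = [74, 2, 75]
enqueue(66): queue = [74, 2, 75, 66]
dequeue(): queue = [2, 75, 66]
enqueue(60): queue = [2, 75, 66, 60]
enqueue(69): queue = [2, 75, 66, 60, 69]
enqueue(89): queue = [2, 75, 66, 60, 69, 89]
enqueue(86): queue = [2, 75, 66, 60, 69, 89, 86]
enqueue(8): queue = [2, 75, 66, 60, 69, 89, 86, 8]
enqueue(32): queue = [2, 75, 66, 60, 69, 89, 86, 8, 32]
dequeue(): queue = [75, 66, 60, 69, 89, 86, 8, 32]
enqueue(58): queue = [75, 66, 60, 69, 89, 86, 8, 32, 58]
dequeue(): queue = [66, 60, 69, 89, 86, 8, 32, 58]
enqueue(13): queue = [66, 60, 69, 89, 86, 8, 32, 58, 13]

Answer: 66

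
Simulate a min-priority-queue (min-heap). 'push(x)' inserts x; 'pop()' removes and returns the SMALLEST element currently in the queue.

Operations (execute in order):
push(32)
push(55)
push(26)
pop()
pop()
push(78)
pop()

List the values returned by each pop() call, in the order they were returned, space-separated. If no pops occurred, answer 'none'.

Answer: 26 32 55

Derivation:
push(32): heap contents = [32]
push(55): heap contents = [32, 55]
push(26): heap contents = [26, 32, 55]
pop() → 26: heap contents = [32, 55]
pop() → 32: heap contents = [55]
push(78): heap contents = [55, 78]
pop() → 55: heap contents = [78]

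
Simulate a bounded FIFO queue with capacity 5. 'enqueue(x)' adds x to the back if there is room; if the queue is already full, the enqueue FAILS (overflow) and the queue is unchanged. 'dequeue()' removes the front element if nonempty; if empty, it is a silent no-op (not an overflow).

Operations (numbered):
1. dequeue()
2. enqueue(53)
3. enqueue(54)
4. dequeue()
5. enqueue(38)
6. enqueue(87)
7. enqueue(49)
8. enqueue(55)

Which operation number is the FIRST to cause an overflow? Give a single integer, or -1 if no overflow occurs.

1. dequeue(): empty, no-op, size=0
2. enqueue(53): size=1
3. enqueue(54): size=2
4. dequeue(): size=1
5. enqueue(38): size=2
6. enqueue(87): size=3
7. enqueue(49): size=4
8. enqueue(55): size=5

Answer: -1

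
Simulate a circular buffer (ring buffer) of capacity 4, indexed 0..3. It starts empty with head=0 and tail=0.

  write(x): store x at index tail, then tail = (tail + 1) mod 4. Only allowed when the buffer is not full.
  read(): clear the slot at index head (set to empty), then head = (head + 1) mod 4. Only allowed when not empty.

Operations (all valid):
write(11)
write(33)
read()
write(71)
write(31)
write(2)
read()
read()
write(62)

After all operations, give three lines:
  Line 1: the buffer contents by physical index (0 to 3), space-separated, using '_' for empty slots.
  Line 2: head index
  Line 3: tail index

write(11): buf=[11 _ _ _], head=0, tail=1, size=1
write(33): buf=[11 33 _ _], head=0, tail=2, size=2
read(): buf=[_ 33 _ _], head=1, tail=2, size=1
write(71): buf=[_ 33 71 _], head=1, tail=3, size=2
write(31): buf=[_ 33 71 31], head=1, tail=0, size=3
write(2): buf=[2 33 71 31], head=1, tail=1, size=4
read(): buf=[2 _ 71 31], head=2, tail=1, size=3
read(): buf=[2 _ _ 31], head=3, tail=1, size=2
write(62): buf=[2 62 _ 31], head=3, tail=2, size=3

Answer: 2 62 _ 31
3
2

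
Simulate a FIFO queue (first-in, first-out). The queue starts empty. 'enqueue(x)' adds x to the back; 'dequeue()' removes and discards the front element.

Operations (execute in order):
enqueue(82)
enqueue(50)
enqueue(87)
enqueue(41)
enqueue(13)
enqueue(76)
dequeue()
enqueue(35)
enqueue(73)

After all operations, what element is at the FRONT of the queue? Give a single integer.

Answer: 50

Derivation:
enqueue(82): queue = [82]
enqueue(50): queue = [82, 50]
enqueue(87): queue = [82, 50, 87]
enqueue(41): queue = [82, 50, 87, 41]
enqueue(13): queue = [82, 50, 87, 41, 13]
enqueue(76): queue = [82, 50, 87, 41, 13, 76]
dequeue(): queue = [50, 87, 41, 13, 76]
enqueue(35): queue = [50, 87, 41, 13, 76, 35]
enqueue(73): queue = [50, 87, 41, 13, 76, 35, 73]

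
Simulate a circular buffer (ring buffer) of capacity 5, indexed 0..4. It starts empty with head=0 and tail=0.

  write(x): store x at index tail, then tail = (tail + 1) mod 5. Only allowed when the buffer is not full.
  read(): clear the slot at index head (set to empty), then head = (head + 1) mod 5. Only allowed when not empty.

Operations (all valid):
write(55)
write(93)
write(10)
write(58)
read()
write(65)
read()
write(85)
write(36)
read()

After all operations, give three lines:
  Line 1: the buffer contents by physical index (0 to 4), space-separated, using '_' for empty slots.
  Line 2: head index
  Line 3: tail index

write(55): buf=[55 _ _ _ _], head=0, tail=1, size=1
write(93): buf=[55 93 _ _ _], head=0, tail=2, size=2
write(10): buf=[55 93 10 _ _], head=0, tail=3, size=3
write(58): buf=[55 93 10 58 _], head=0, tail=4, size=4
read(): buf=[_ 93 10 58 _], head=1, tail=4, size=3
write(65): buf=[_ 93 10 58 65], head=1, tail=0, size=4
read(): buf=[_ _ 10 58 65], head=2, tail=0, size=3
write(85): buf=[85 _ 10 58 65], head=2, tail=1, size=4
write(36): buf=[85 36 10 58 65], head=2, tail=2, size=5
read(): buf=[85 36 _ 58 65], head=3, tail=2, size=4

Answer: 85 36 _ 58 65
3
2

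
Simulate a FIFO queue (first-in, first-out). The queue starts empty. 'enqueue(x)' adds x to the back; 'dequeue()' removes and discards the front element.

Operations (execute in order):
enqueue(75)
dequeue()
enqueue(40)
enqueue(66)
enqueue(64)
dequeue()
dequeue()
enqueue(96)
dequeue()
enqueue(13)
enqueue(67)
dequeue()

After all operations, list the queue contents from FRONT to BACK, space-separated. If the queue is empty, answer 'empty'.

enqueue(75): [75]
dequeue(): []
enqueue(40): [40]
enqueue(66): [40, 66]
enqueue(64): [40, 66, 64]
dequeue(): [66, 64]
dequeue(): [64]
enqueue(96): [64, 96]
dequeue(): [96]
enqueue(13): [96, 13]
enqueue(67): [96, 13, 67]
dequeue(): [13, 67]

Answer: 13 67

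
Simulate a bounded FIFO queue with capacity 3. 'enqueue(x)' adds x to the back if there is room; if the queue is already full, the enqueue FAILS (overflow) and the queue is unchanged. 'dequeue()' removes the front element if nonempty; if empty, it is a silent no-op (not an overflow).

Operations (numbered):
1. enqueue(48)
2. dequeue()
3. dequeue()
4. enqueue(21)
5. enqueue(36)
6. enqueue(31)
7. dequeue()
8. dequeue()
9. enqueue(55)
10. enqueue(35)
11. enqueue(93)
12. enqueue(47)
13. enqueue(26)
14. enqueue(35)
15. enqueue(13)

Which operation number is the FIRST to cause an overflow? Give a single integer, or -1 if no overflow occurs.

1. enqueue(48): size=1
2. dequeue(): size=0
3. dequeue(): empty, no-op, size=0
4. enqueue(21): size=1
5. enqueue(36): size=2
6. enqueue(31): size=3
7. dequeue(): size=2
8. dequeue(): size=1
9. enqueue(55): size=2
10. enqueue(35): size=3
11. enqueue(93): size=3=cap → OVERFLOW (fail)
12. enqueue(47): size=3=cap → OVERFLOW (fail)
13. enqueue(26): size=3=cap → OVERFLOW (fail)
14. enqueue(35): size=3=cap → OVERFLOW (fail)
15. enqueue(13): size=3=cap → OVERFLOW (fail)

Answer: 11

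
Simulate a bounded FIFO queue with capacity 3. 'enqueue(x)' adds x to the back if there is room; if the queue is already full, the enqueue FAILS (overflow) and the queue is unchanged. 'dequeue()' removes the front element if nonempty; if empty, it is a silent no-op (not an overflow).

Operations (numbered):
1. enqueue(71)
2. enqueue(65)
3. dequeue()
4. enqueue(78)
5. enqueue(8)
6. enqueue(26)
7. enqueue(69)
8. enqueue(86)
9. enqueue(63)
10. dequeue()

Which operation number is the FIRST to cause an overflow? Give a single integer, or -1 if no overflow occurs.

Answer: 6

Derivation:
1. enqueue(71): size=1
2. enqueue(65): size=2
3. dequeue(): size=1
4. enqueue(78): size=2
5. enqueue(8): size=3
6. enqueue(26): size=3=cap → OVERFLOW (fail)
7. enqueue(69): size=3=cap → OVERFLOW (fail)
8. enqueue(86): size=3=cap → OVERFLOW (fail)
9. enqueue(63): size=3=cap → OVERFLOW (fail)
10. dequeue(): size=2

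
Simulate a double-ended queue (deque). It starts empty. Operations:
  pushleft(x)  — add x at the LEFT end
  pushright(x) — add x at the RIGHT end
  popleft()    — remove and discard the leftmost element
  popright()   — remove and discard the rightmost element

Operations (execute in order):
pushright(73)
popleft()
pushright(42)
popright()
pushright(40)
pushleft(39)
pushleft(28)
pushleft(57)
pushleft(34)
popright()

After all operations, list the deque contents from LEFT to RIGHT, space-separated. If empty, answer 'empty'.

Answer: 34 57 28 39

Derivation:
pushright(73): [73]
popleft(): []
pushright(42): [42]
popright(): []
pushright(40): [40]
pushleft(39): [39, 40]
pushleft(28): [28, 39, 40]
pushleft(57): [57, 28, 39, 40]
pushleft(34): [34, 57, 28, 39, 40]
popright(): [34, 57, 28, 39]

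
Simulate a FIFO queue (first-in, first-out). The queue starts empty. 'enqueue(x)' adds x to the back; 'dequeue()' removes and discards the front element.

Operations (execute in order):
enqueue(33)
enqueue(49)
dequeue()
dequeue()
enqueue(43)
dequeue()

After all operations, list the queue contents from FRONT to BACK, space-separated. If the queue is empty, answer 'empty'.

enqueue(33): [33]
enqueue(49): [33, 49]
dequeue(): [49]
dequeue(): []
enqueue(43): [43]
dequeue(): []

Answer: empty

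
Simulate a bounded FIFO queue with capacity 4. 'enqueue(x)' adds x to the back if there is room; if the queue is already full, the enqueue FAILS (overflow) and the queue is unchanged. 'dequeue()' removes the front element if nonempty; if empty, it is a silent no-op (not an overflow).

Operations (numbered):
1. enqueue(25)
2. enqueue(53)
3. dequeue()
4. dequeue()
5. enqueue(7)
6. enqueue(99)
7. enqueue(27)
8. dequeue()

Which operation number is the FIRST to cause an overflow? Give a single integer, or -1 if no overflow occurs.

Answer: -1

Derivation:
1. enqueue(25): size=1
2. enqueue(53): size=2
3. dequeue(): size=1
4. dequeue(): size=0
5. enqueue(7): size=1
6. enqueue(99): size=2
7. enqueue(27): size=3
8. dequeue(): size=2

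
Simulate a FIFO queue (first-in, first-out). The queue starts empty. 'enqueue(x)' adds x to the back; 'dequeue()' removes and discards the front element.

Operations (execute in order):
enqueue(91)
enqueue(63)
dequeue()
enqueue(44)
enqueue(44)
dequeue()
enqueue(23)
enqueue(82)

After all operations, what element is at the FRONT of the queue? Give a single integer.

Answer: 44

Derivation:
enqueue(91): queue = [91]
enqueue(63): queue = [91, 63]
dequeue(): queue = [63]
enqueue(44): queue = [63, 44]
enqueue(44): queue = [63, 44, 44]
dequeue(): queue = [44, 44]
enqueue(23): queue = [44, 44, 23]
enqueue(82): queue = [44, 44, 23, 82]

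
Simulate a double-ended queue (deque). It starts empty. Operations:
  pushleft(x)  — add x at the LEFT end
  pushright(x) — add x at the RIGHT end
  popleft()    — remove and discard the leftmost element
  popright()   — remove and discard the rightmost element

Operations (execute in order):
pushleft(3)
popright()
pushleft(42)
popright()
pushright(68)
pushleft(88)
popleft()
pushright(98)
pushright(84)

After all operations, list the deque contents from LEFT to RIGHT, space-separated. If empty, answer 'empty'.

Answer: 68 98 84

Derivation:
pushleft(3): [3]
popright(): []
pushleft(42): [42]
popright(): []
pushright(68): [68]
pushleft(88): [88, 68]
popleft(): [68]
pushright(98): [68, 98]
pushright(84): [68, 98, 84]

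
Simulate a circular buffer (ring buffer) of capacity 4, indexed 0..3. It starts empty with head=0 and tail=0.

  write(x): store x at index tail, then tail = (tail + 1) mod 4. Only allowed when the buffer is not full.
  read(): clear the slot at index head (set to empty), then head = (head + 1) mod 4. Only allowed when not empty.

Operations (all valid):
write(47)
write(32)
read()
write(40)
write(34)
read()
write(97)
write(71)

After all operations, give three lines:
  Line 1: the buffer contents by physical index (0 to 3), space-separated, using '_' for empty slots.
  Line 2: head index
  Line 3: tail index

Answer: 97 71 40 34
2
2

Derivation:
write(47): buf=[47 _ _ _], head=0, tail=1, size=1
write(32): buf=[47 32 _ _], head=0, tail=2, size=2
read(): buf=[_ 32 _ _], head=1, tail=2, size=1
write(40): buf=[_ 32 40 _], head=1, tail=3, size=2
write(34): buf=[_ 32 40 34], head=1, tail=0, size=3
read(): buf=[_ _ 40 34], head=2, tail=0, size=2
write(97): buf=[97 _ 40 34], head=2, tail=1, size=3
write(71): buf=[97 71 40 34], head=2, tail=2, size=4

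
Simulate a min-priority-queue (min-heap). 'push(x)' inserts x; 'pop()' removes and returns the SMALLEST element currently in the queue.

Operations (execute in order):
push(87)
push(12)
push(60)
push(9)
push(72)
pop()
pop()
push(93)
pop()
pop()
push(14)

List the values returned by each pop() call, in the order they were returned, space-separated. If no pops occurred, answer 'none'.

Answer: 9 12 60 72

Derivation:
push(87): heap contents = [87]
push(12): heap contents = [12, 87]
push(60): heap contents = [12, 60, 87]
push(9): heap contents = [9, 12, 60, 87]
push(72): heap contents = [9, 12, 60, 72, 87]
pop() → 9: heap contents = [12, 60, 72, 87]
pop() → 12: heap contents = [60, 72, 87]
push(93): heap contents = [60, 72, 87, 93]
pop() → 60: heap contents = [72, 87, 93]
pop() → 72: heap contents = [87, 93]
push(14): heap contents = [14, 87, 93]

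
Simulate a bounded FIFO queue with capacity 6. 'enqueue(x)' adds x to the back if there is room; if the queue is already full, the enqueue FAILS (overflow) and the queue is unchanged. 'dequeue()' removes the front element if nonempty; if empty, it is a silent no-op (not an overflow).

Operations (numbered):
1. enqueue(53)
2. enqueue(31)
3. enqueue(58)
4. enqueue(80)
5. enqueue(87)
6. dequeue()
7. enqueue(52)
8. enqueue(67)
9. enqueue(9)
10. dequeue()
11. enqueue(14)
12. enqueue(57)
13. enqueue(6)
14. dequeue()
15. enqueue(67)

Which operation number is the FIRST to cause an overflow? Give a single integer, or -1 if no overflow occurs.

Answer: 9

Derivation:
1. enqueue(53): size=1
2. enqueue(31): size=2
3. enqueue(58): size=3
4. enqueue(80): size=4
5. enqueue(87): size=5
6. dequeue(): size=4
7. enqueue(52): size=5
8. enqueue(67): size=6
9. enqueue(9): size=6=cap → OVERFLOW (fail)
10. dequeue(): size=5
11. enqueue(14): size=6
12. enqueue(57): size=6=cap → OVERFLOW (fail)
13. enqueue(6): size=6=cap → OVERFLOW (fail)
14. dequeue(): size=5
15. enqueue(67): size=6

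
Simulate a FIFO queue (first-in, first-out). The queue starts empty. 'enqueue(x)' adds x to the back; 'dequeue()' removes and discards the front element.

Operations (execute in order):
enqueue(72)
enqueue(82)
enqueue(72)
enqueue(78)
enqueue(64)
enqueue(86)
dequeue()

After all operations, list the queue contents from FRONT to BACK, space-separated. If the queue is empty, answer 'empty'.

Answer: 82 72 78 64 86

Derivation:
enqueue(72): [72]
enqueue(82): [72, 82]
enqueue(72): [72, 82, 72]
enqueue(78): [72, 82, 72, 78]
enqueue(64): [72, 82, 72, 78, 64]
enqueue(86): [72, 82, 72, 78, 64, 86]
dequeue(): [82, 72, 78, 64, 86]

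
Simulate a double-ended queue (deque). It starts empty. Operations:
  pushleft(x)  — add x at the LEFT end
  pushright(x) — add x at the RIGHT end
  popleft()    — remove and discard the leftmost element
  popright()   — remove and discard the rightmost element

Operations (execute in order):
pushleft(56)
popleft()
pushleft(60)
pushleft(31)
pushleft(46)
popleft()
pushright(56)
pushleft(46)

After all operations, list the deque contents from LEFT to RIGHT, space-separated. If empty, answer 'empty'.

Answer: 46 31 60 56

Derivation:
pushleft(56): [56]
popleft(): []
pushleft(60): [60]
pushleft(31): [31, 60]
pushleft(46): [46, 31, 60]
popleft(): [31, 60]
pushright(56): [31, 60, 56]
pushleft(46): [46, 31, 60, 56]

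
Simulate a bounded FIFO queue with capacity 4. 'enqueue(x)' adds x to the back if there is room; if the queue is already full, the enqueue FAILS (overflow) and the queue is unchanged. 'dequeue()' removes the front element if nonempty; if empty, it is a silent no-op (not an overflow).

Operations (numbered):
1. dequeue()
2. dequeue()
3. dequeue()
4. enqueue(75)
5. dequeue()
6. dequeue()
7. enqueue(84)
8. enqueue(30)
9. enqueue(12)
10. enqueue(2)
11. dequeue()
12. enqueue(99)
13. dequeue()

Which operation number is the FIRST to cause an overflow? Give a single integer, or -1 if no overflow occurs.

Answer: -1

Derivation:
1. dequeue(): empty, no-op, size=0
2. dequeue(): empty, no-op, size=0
3. dequeue(): empty, no-op, size=0
4. enqueue(75): size=1
5. dequeue(): size=0
6. dequeue(): empty, no-op, size=0
7. enqueue(84): size=1
8. enqueue(30): size=2
9. enqueue(12): size=3
10. enqueue(2): size=4
11. dequeue(): size=3
12. enqueue(99): size=4
13. dequeue(): size=3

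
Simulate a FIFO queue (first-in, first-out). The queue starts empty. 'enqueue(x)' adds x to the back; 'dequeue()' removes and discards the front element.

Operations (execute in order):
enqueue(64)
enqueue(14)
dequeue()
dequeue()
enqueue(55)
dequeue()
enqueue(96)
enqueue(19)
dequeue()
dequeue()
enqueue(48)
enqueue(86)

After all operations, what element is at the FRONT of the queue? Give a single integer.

Answer: 48

Derivation:
enqueue(64): queue = [64]
enqueue(14): queue = [64, 14]
dequeue(): queue = [14]
dequeue(): queue = []
enqueue(55): queue = [55]
dequeue(): queue = []
enqueue(96): queue = [96]
enqueue(19): queue = [96, 19]
dequeue(): queue = [19]
dequeue(): queue = []
enqueue(48): queue = [48]
enqueue(86): queue = [48, 86]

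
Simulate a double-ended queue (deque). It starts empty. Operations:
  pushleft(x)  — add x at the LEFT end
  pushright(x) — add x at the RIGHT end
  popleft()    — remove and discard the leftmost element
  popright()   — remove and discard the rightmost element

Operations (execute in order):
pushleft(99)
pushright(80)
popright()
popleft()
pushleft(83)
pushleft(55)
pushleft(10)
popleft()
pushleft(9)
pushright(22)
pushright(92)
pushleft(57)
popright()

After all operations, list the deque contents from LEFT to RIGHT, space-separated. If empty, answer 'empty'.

Answer: 57 9 55 83 22

Derivation:
pushleft(99): [99]
pushright(80): [99, 80]
popright(): [99]
popleft(): []
pushleft(83): [83]
pushleft(55): [55, 83]
pushleft(10): [10, 55, 83]
popleft(): [55, 83]
pushleft(9): [9, 55, 83]
pushright(22): [9, 55, 83, 22]
pushright(92): [9, 55, 83, 22, 92]
pushleft(57): [57, 9, 55, 83, 22, 92]
popright(): [57, 9, 55, 83, 22]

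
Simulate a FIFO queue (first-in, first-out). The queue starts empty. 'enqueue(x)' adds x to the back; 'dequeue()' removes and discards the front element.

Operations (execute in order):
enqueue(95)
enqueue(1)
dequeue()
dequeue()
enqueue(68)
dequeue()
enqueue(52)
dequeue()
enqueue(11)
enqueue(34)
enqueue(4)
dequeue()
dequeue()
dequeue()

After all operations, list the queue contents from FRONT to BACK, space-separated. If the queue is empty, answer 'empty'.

enqueue(95): [95]
enqueue(1): [95, 1]
dequeue(): [1]
dequeue(): []
enqueue(68): [68]
dequeue(): []
enqueue(52): [52]
dequeue(): []
enqueue(11): [11]
enqueue(34): [11, 34]
enqueue(4): [11, 34, 4]
dequeue(): [34, 4]
dequeue(): [4]
dequeue(): []

Answer: empty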